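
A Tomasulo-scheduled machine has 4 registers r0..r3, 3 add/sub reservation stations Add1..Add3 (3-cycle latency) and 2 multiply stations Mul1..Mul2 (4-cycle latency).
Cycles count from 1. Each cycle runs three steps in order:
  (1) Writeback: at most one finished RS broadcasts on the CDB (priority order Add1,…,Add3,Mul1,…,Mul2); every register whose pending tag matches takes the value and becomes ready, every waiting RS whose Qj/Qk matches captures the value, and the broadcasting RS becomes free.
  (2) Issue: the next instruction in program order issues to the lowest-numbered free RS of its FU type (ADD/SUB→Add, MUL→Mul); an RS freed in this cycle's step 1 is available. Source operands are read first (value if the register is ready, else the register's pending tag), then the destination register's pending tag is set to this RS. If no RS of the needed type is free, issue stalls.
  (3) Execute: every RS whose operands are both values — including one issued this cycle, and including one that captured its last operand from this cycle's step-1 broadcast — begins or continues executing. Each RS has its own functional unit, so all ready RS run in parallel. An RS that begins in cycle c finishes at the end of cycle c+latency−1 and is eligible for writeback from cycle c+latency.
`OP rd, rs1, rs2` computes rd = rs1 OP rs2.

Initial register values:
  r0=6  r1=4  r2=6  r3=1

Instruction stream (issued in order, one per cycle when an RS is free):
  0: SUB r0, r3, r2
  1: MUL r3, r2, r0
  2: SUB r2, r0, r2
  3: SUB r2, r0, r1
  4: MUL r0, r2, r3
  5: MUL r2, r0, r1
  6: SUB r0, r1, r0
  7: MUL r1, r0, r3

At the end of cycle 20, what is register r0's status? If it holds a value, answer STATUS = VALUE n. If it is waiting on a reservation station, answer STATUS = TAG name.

c1: issue SUB r0<-Add1 | r0:Add1,r1:4,r2:6,r3:1
c2: issue MUL r3<-Mul1 | r0:Add1,r1:4,r2:6,r3:Mul1
c3: issue SUB r2<-Add2 | r0:Add1,r1:4,r2:Add2,r3:Mul1
c4: CDB Add1=-5; issue SUB r2<-Add1 | r0:-5,r1:4,r2:Add1,r3:Mul1
c5: issue MUL r0<-Mul2 | r0:Mul2,r1:4,r2:Add1,r3:Mul1
c6: stall | r0:Mul2,r1:4,r2:Add1,r3:Mul1
c7: CDB Add1=-9; stall | r0:Mul2,r1:4,r2:-9,r3:Mul1
c8: CDB Add2=-11; stall | r0:Mul2,r1:4,r2:-9,r3:Mul1
c9: CDB Mul1=-30; issue MUL r2<-Mul1 | r0:Mul2,r1:4,r2:Mul1,r3:-30
c10: issue SUB r0<-Add1 | r0:Add1,r1:4,r2:Mul1,r3:-30
c11: stall | r0:Add1,r1:4,r2:Mul1,r3:-30
c12: stall | r0:Add1,r1:4,r2:Mul1,r3:-30
c13: CDB Mul2=270; issue MUL r1<-Mul2 | r0:Add1,r1:Mul2,r2:Mul1,r3:-30
c14: - | r0:Add1,r1:Mul2,r2:Mul1,r3:-30
c15: - | r0:Add1,r1:Mul2,r2:Mul1,r3:-30
c16: CDB Add1=-266 | r0:-266,r1:Mul2,r2:Mul1,r3:-30
c17: CDB Mul1=1080 | r0:-266,r1:Mul2,r2:1080,r3:-30
c18: - | r0:-266,r1:Mul2,r2:1080,r3:-30
c19: - | r0:-266,r1:Mul2,r2:1080,r3:-30
c20: CDB Mul2=7980 | r0:-266,r1:7980,r2:1080,r3:-30

STATUS = VALUE -266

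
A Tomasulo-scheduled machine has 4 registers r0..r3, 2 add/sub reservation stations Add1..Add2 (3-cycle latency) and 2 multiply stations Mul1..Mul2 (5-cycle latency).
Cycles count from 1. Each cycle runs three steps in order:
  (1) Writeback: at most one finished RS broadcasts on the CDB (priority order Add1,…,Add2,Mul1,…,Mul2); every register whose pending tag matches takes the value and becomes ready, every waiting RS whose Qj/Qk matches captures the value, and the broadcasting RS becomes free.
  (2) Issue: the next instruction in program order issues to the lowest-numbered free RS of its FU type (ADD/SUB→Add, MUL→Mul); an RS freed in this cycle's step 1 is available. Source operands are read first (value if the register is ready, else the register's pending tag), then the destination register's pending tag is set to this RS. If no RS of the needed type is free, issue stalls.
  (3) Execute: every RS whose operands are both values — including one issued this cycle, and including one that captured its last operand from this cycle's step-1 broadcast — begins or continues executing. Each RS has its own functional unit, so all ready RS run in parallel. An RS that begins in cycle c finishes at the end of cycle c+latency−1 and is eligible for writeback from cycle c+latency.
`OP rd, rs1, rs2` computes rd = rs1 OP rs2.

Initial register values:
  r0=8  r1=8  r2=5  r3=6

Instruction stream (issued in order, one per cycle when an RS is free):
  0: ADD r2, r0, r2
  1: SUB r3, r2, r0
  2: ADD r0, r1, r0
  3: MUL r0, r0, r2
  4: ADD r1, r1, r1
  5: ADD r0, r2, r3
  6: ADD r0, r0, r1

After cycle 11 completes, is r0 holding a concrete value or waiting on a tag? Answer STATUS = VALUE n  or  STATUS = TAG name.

c1: issue ADD r2<-Add1 | r0:8,r1:8,r2:Add1,r3:6
c2: issue SUB r3<-Add2 | r0:8,r1:8,r2:Add1,r3:Add2
c3: stall | r0:8,r1:8,r2:Add1,r3:Add2
c4: CDB Add1=13; issue ADD r0<-Add1 | r0:Add1,r1:8,r2:13,r3:Add2
c5: issue MUL r0<-Mul1 | r0:Mul1,r1:8,r2:13,r3:Add2
c6: stall | r0:Mul1,r1:8,r2:13,r3:Add2
c7: CDB Add1=16; issue ADD r1<-Add1 | r0:Mul1,r1:Add1,r2:13,r3:Add2
c8: CDB Add2=5; issue ADD r0<-Add2 | r0:Add2,r1:Add1,r2:13,r3:5
c9: stall | r0:Add2,r1:Add1,r2:13,r3:5
c10: CDB Add1=16; issue ADD r0<-Add1 | r0:Add1,r1:16,r2:13,r3:5
c11: CDB Add2=18 | r0:Add1,r1:16,r2:13,r3:5

STATUS = TAG Add1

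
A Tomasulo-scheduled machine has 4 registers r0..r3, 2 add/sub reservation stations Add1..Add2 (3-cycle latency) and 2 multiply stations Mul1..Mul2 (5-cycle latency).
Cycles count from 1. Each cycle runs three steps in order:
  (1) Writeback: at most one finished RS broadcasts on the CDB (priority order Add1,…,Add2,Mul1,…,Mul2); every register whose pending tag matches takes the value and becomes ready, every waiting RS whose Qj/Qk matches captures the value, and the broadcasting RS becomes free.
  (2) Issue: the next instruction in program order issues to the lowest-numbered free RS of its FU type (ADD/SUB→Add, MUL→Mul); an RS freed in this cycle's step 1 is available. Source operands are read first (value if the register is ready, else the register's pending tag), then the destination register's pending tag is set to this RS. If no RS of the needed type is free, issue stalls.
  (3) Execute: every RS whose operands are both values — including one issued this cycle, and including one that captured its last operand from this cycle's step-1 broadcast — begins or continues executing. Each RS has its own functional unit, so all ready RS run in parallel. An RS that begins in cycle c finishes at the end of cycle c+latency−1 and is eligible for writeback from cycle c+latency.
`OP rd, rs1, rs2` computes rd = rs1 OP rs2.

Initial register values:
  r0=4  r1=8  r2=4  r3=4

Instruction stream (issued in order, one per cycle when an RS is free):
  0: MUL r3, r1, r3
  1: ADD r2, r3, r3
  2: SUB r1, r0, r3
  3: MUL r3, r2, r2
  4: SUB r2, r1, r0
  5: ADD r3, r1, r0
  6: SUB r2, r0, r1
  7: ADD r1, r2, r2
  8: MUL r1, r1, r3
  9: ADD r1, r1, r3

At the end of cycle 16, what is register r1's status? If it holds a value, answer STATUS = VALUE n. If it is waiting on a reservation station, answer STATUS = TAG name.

  c1: issue MUL r3<-Mul1  regs: r0:4,r1:8,r2:4,r3:Mul1
  c2: issue ADD r2<-Add1  regs: r0:4,r1:8,r2:Add1,r3:Mul1
  c3: issue SUB r1<-Add2  regs: r0:4,r1:Add2,r2:Add1,r3:Mul1
  c4: issue MUL r3<-Mul2  regs: r0:4,r1:Add2,r2:Add1,r3:Mul2
  c5: stall  regs: r0:4,r1:Add2,r2:Add1,r3:Mul2
  c6: CDB Mul1=32; stall  regs: r0:4,r1:Add2,r2:Add1,r3:Mul2
  c7: stall  regs: r0:4,r1:Add2,r2:Add1,r3:Mul2
  c8: stall  regs: r0:4,r1:Add2,r2:Add1,r3:Mul2
  c9: CDB Add1=64; issue SUB r2<-Add1  regs: r0:4,r1:Add2,r2:Add1,r3:Mul2
  c10: CDB Add2=-28; issue ADD r3<-Add2  regs: r0:4,r1:-28,r2:Add1,r3:Add2
  c11: stall  regs: r0:4,r1:-28,r2:Add1,r3:Add2
  c12: stall  regs: r0:4,r1:-28,r2:Add1,r3:Add2
  c13: CDB Add1=-32; issue SUB r2<-Add1  regs: r0:4,r1:-28,r2:Add1,r3:Add2
  c14: CDB Add2=-24; issue ADD r1<-Add2  regs: r0:4,r1:Add2,r2:Add1,r3:-24
  c15: CDB Mul2=4096; issue MUL r1<-Mul1  regs: r0:4,r1:Mul1,r2:Add1,r3:-24
  c16: CDB Add1=32; issue ADD r1<-Add1  regs: r0:4,r1:Add1,r2:32,r3:-24

STATUS = TAG Add1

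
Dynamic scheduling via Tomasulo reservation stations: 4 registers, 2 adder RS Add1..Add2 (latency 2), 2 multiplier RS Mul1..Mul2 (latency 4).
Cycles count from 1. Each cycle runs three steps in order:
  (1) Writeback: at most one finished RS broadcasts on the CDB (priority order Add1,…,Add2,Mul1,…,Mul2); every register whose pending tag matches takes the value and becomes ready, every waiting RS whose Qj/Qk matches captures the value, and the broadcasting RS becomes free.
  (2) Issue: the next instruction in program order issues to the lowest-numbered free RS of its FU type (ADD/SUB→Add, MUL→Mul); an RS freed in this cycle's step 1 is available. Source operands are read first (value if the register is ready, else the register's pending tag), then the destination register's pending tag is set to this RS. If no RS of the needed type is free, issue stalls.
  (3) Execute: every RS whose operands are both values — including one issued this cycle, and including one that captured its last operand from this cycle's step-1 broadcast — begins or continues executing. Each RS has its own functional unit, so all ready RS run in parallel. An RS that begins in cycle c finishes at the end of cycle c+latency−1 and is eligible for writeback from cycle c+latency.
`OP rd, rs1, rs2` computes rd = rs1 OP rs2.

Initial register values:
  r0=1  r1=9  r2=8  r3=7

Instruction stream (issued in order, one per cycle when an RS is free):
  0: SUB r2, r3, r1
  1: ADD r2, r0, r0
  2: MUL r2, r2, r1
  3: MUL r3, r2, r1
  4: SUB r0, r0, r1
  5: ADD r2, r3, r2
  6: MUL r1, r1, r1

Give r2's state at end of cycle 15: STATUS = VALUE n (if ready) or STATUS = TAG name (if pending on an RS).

STATUS = VALUE 180

cycle 1: issue SUB r2<-Add1 // r0:1,r1:9,r2:Add1,r3:7
cycle 2: issue ADD r2<-Add2 // r0:1,r1:9,r2:Add2,r3:7
cycle 3: CDB Add1=-2; issue MUL r2<-Mul1 // r0:1,r1:9,r2:Mul1,r3:7
cycle 4: CDB Add2=2; issue MUL r3<-Mul2 // r0:1,r1:9,r2:Mul1,r3:Mul2
cycle 5: issue SUB r0<-Add1 // r0:Add1,r1:9,r2:Mul1,r3:Mul2
cycle 6: issue ADD r2<-Add2 // r0:Add1,r1:9,r2:Add2,r3:Mul2
cycle 7: CDB Add1=-8; stall // r0:-8,r1:9,r2:Add2,r3:Mul2
cycle 8: CDB Mul1=18; issue MUL r1<-Mul1 // r0:-8,r1:Mul1,r2:Add2,r3:Mul2
cycle 9: - // r0:-8,r1:Mul1,r2:Add2,r3:Mul2
cycle 10: - // r0:-8,r1:Mul1,r2:Add2,r3:Mul2
cycle 11: - // r0:-8,r1:Mul1,r2:Add2,r3:Mul2
cycle 12: CDB Mul1=81 // r0:-8,r1:81,r2:Add2,r3:Mul2
cycle 13: CDB Mul2=162 // r0:-8,r1:81,r2:Add2,r3:162
cycle 14: - // r0:-8,r1:81,r2:Add2,r3:162
cycle 15: CDB Add2=180 // r0:-8,r1:81,r2:180,r3:162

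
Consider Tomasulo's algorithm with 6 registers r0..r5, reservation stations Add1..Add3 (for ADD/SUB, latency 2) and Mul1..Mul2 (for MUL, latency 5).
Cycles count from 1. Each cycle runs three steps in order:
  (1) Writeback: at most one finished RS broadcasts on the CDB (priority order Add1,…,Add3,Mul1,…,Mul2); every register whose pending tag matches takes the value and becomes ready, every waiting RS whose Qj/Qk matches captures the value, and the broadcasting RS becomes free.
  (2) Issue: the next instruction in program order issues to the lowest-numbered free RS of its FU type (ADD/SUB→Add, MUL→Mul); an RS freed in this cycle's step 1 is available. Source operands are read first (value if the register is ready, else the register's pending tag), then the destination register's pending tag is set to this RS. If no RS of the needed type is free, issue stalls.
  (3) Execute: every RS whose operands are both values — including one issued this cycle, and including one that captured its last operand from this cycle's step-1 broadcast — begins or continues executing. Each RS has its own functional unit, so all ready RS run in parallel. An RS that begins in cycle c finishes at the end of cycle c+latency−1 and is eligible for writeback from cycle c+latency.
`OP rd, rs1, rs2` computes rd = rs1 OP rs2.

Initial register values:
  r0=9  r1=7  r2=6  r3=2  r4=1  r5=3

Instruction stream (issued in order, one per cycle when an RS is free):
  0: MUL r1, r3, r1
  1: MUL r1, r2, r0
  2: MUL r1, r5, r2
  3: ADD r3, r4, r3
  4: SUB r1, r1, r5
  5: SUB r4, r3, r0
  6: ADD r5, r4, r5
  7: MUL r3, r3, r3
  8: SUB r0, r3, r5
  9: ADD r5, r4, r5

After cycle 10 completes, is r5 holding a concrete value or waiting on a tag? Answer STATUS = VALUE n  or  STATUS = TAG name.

c1: issue MUL r1<-Mul1 | r0:9,r1:Mul1,r2:6,r3:2,r4:1,r5:3
c2: issue MUL r1<-Mul2 | r0:9,r1:Mul2,r2:6,r3:2,r4:1,r5:3
c3: stall | r0:9,r1:Mul2,r2:6,r3:2,r4:1,r5:3
c4: stall | r0:9,r1:Mul2,r2:6,r3:2,r4:1,r5:3
c5: stall | r0:9,r1:Mul2,r2:6,r3:2,r4:1,r5:3
c6: CDB Mul1=14; issue MUL r1<-Mul1 | r0:9,r1:Mul1,r2:6,r3:2,r4:1,r5:3
c7: CDB Mul2=54; issue ADD r3<-Add1 | r0:9,r1:Mul1,r2:6,r3:Add1,r4:1,r5:3
c8: issue SUB r1<-Add2 | r0:9,r1:Add2,r2:6,r3:Add1,r4:1,r5:3
c9: CDB Add1=3; issue SUB r4<-Add1 | r0:9,r1:Add2,r2:6,r3:3,r4:Add1,r5:3
c10: issue ADD r5<-Add3 | r0:9,r1:Add2,r2:6,r3:3,r4:Add1,r5:Add3

STATUS = TAG Add3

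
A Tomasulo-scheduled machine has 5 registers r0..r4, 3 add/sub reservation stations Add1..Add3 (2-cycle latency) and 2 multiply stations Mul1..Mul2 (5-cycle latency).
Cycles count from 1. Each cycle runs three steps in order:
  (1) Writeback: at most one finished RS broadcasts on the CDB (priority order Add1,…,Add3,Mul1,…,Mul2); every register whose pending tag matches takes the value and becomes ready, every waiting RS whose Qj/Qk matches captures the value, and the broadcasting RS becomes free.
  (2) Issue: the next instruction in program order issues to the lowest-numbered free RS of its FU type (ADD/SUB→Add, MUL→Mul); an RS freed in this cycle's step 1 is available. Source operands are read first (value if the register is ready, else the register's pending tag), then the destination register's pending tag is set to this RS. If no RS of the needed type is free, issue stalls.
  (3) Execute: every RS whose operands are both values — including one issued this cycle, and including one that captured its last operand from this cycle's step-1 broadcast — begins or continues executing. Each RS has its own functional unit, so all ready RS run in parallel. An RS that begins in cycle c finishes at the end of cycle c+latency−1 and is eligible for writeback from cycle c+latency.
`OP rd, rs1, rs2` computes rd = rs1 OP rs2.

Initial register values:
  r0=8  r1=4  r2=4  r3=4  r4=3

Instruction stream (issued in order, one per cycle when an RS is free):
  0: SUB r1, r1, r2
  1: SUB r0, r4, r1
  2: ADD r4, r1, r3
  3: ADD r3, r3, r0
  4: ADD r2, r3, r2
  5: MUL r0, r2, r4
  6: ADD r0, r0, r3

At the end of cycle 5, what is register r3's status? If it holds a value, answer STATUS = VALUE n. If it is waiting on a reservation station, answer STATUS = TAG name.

STATUS = TAG Add3

c1: issue SUB r1<-Add1 | r0:8,r1:Add1,r2:4,r3:4,r4:3
c2: issue SUB r0<-Add2 | r0:Add2,r1:Add1,r2:4,r3:4,r4:3
c3: CDB Add1=0; issue ADD r4<-Add1 | r0:Add2,r1:0,r2:4,r3:4,r4:Add1
c4: issue ADD r3<-Add3 | r0:Add2,r1:0,r2:4,r3:Add3,r4:Add1
c5: CDB Add1=4; issue ADD r2<-Add1 | r0:Add2,r1:0,r2:Add1,r3:Add3,r4:4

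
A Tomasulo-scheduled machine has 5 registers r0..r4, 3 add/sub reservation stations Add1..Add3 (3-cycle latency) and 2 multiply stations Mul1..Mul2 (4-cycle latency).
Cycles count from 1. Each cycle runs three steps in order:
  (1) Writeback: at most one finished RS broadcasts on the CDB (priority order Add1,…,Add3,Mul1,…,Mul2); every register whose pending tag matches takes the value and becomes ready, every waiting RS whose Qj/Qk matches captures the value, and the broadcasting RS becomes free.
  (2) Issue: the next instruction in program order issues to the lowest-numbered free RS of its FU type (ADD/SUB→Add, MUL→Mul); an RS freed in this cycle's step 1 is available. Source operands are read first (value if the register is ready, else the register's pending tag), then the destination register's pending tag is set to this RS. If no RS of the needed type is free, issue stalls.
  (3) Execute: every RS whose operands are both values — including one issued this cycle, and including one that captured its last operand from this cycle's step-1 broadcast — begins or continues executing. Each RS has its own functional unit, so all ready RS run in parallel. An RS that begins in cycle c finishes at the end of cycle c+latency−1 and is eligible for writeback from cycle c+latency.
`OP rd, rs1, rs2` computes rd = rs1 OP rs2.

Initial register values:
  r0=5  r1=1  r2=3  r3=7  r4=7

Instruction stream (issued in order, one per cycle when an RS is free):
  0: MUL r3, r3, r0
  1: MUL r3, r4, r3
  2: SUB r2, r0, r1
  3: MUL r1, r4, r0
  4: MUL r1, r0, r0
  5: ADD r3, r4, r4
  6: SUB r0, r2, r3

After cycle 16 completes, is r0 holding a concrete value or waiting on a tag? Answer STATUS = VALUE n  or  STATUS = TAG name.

cycle 1: issue MUL r3<-Mul1 // r0:5,r1:1,r2:3,r3:Mul1,r4:7
cycle 2: issue MUL r3<-Mul2 // r0:5,r1:1,r2:3,r3:Mul2,r4:7
cycle 3: issue SUB r2<-Add1 // r0:5,r1:1,r2:Add1,r3:Mul2,r4:7
cycle 4: stall // r0:5,r1:1,r2:Add1,r3:Mul2,r4:7
cycle 5: CDB Mul1=35; issue MUL r1<-Mul1 // r0:5,r1:Mul1,r2:Add1,r3:Mul2,r4:7
cycle 6: CDB Add1=4; stall // r0:5,r1:Mul1,r2:4,r3:Mul2,r4:7
cycle 7: stall // r0:5,r1:Mul1,r2:4,r3:Mul2,r4:7
cycle 8: stall // r0:5,r1:Mul1,r2:4,r3:Mul2,r4:7
cycle 9: CDB Mul1=35; issue MUL r1<-Mul1 // r0:5,r1:Mul1,r2:4,r3:Mul2,r4:7
cycle 10: CDB Mul2=245; issue ADD r3<-Add1 // r0:5,r1:Mul1,r2:4,r3:Add1,r4:7
cycle 11: issue SUB r0<-Add2 // r0:Add2,r1:Mul1,r2:4,r3:Add1,r4:7
cycle 12: - // r0:Add2,r1:Mul1,r2:4,r3:Add1,r4:7
cycle 13: CDB Add1=14 // r0:Add2,r1:Mul1,r2:4,r3:14,r4:7
cycle 14: CDB Mul1=25 // r0:Add2,r1:25,r2:4,r3:14,r4:7
cycle 15: - // r0:Add2,r1:25,r2:4,r3:14,r4:7
cycle 16: CDB Add2=-10 // r0:-10,r1:25,r2:4,r3:14,r4:7

STATUS = VALUE -10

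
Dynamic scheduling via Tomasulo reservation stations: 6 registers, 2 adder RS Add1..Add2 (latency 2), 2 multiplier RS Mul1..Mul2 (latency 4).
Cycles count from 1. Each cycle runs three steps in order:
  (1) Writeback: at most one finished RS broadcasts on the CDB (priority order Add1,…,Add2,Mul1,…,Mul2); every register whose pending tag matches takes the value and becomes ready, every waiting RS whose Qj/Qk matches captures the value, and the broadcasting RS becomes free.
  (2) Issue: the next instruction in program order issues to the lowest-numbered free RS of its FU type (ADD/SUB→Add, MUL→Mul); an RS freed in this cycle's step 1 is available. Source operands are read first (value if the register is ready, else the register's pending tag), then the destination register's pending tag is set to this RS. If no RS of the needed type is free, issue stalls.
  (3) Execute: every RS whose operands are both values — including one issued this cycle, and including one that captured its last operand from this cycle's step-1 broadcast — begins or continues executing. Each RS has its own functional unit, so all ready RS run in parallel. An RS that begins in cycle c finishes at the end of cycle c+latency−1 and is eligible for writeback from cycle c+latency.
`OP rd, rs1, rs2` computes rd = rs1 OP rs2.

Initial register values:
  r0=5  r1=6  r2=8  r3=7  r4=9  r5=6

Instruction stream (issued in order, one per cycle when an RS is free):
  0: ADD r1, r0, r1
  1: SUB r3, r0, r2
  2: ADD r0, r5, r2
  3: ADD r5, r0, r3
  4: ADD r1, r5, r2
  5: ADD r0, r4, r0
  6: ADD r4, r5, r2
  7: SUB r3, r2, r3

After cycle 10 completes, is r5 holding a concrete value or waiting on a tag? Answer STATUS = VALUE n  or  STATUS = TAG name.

cycle 1: issue ADD r1<-Add1 // r0:5,r1:Add1,r2:8,r3:7,r4:9,r5:6
cycle 2: issue SUB r3<-Add2 // r0:5,r1:Add1,r2:8,r3:Add2,r4:9,r5:6
cycle 3: CDB Add1=11; issue ADD r0<-Add1 // r0:Add1,r1:11,r2:8,r3:Add2,r4:9,r5:6
cycle 4: CDB Add2=-3; issue ADD r5<-Add2 // r0:Add1,r1:11,r2:8,r3:-3,r4:9,r5:Add2
cycle 5: CDB Add1=14; issue ADD r1<-Add1 // r0:14,r1:Add1,r2:8,r3:-3,r4:9,r5:Add2
cycle 6: stall // r0:14,r1:Add1,r2:8,r3:-3,r4:9,r5:Add2
cycle 7: CDB Add2=11; issue ADD r0<-Add2 // r0:Add2,r1:Add1,r2:8,r3:-3,r4:9,r5:11
cycle 8: stall // r0:Add2,r1:Add1,r2:8,r3:-3,r4:9,r5:11
cycle 9: CDB Add1=19; issue ADD r4<-Add1 // r0:Add2,r1:19,r2:8,r3:-3,r4:Add1,r5:11
cycle 10: CDB Add2=23; issue SUB r3<-Add2 // r0:23,r1:19,r2:8,r3:Add2,r4:Add1,r5:11

STATUS = VALUE 11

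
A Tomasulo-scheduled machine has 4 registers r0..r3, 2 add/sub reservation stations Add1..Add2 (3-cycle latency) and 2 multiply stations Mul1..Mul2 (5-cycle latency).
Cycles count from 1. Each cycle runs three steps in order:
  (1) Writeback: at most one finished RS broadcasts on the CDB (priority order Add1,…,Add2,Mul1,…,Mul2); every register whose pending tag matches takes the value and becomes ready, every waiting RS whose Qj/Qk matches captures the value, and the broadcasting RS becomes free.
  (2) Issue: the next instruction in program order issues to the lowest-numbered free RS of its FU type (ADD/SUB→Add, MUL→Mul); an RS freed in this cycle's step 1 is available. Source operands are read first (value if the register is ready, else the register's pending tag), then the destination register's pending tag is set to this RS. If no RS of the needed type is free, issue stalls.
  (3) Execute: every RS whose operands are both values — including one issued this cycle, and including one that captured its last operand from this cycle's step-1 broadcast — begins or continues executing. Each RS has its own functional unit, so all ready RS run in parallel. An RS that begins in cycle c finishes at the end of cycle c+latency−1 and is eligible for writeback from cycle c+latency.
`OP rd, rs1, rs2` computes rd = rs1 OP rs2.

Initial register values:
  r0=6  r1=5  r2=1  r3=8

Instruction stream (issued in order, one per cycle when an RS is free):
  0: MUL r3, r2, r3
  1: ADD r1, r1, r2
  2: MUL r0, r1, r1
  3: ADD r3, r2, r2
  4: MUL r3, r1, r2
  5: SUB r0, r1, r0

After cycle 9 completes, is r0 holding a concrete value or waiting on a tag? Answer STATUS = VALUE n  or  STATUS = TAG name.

  c1: issue MUL r3<-Mul1  regs: r0:6,r1:5,r2:1,r3:Mul1
  c2: issue ADD r1<-Add1  regs: r0:6,r1:Add1,r2:1,r3:Mul1
  c3: issue MUL r0<-Mul2  regs: r0:Mul2,r1:Add1,r2:1,r3:Mul1
  c4: issue ADD r3<-Add2  regs: r0:Mul2,r1:Add1,r2:1,r3:Add2
  c5: CDB Add1=6; stall  regs: r0:Mul2,r1:6,r2:1,r3:Add2
  c6: CDB Mul1=8; issue MUL r3<-Mul1  regs: r0:Mul2,r1:6,r2:1,r3:Mul1
  c7: CDB Add2=2; issue SUB r0<-Add1  regs: r0:Add1,r1:6,r2:1,r3:Mul1
  c8: -  regs: r0:Add1,r1:6,r2:1,r3:Mul1
  c9: -  regs: r0:Add1,r1:6,r2:1,r3:Mul1

STATUS = TAG Add1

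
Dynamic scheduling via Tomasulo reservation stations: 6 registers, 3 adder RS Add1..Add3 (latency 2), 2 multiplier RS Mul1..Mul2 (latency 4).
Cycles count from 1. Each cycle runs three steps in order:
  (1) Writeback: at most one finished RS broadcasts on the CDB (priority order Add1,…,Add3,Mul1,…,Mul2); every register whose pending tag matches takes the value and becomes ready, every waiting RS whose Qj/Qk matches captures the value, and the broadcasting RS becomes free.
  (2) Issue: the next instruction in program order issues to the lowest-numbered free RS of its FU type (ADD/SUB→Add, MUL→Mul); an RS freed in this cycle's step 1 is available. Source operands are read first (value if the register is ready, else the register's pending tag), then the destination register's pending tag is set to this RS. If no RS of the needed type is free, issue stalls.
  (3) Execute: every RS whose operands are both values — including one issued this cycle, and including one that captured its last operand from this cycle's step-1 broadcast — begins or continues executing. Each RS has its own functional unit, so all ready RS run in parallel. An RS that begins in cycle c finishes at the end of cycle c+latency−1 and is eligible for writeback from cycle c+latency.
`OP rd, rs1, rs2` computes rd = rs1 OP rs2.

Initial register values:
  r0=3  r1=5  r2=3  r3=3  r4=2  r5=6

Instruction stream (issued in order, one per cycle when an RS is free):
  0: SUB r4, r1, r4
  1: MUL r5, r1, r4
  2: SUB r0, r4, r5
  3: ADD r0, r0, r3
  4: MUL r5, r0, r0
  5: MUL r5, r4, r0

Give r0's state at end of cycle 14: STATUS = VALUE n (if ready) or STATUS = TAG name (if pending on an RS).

STATUS = VALUE -9

c1: issue SUB r4<-Add1 | r0:3,r1:5,r2:3,r3:3,r4:Add1,r5:6
c2: issue MUL r5<-Mul1 | r0:3,r1:5,r2:3,r3:3,r4:Add1,r5:Mul1
c3: CDB Add1=3; issue SUB r0<-Add1 | r0:Add1,r1:5,r2:3,r3:3,r4:3,r5:Mul1
c4: issue ADD r0<-Add2 | r0:Add2,r1:5,r2:3,r3:3,r4:3,r5:Mul1
c5: issue MUL r5<-Mul2 | r0:Add2,r1:5,r2:3,r3:3,r4:3,r5:Mul2
c6: stall | r0:Add2,r1:5,r2:3,r3:3,r4:3,r5:Mul2
c7: CDB Mul1=15; issue MUL r5<-Mul1 | r0:Add2,r1:5,r2:3,r3:3,r4:3,r5:Mul1
c8: - | r0:Add2,r1:5,r2:3,r3:3,r4:3,r5:Mul1
c9: CDB Add1=-12 | r0:Add2,r1:5,r2:3,r3:3,r4:3,r5:Mul1
c10: - | r0:Add2,r1:5,r2:3,r3:3,r4:3,r5:Mul1
c11: CDB Add2=-9 | r0:-9,r1:5,r2:3,r3:3,r4:3,r5:Mul1
c12: - | r0:-9,r1:5,r2:3,r3:3,r4:3,r5:Mul1
c13: - | r0:-9,r1:5,r2:3,r3:3,r4:3,r5:Mul1
c14: - | r0:-9,r1:5,r2:3,r3:3,r4:3,r5:Mul1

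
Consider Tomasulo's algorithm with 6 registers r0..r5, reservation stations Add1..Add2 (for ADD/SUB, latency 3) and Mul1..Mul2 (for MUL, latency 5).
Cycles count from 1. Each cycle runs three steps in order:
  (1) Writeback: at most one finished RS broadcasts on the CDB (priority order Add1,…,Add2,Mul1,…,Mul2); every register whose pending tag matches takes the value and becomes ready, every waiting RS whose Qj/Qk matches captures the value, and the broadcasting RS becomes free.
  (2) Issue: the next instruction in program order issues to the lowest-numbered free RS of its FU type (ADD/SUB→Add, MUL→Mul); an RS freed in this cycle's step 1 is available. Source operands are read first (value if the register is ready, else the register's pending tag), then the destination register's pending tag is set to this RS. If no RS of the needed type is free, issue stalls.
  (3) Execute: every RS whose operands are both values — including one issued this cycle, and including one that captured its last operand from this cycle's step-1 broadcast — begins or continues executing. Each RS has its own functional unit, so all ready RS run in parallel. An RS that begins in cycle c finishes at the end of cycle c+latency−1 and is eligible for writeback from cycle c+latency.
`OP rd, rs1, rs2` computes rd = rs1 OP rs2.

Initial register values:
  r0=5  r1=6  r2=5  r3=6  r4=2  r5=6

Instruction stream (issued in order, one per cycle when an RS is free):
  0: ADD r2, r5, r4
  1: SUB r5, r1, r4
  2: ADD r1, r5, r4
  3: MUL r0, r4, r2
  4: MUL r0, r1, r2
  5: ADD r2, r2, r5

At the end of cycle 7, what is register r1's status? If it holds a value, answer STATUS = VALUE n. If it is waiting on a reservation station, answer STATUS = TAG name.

STATUS = TAG Add1

c1: issue ADD r2<-Add1 | r0:5,r1:6,r2:Add1,r3:6,r4:2,r5:6
c2: issue SUB r5<-Add2 | r0:5,r1:6,r2:Add1,r3:6,r4:2,r5:Add2
c3: stall | r0:5,r1:6,r2:Add1,r3:6,r4:2,r5:Add2
c4: CDB Add1=8; issue ADD r1<-Add1 | r0:5,r1:Add1,r2:8,r3:6,r4:2,r5:Add2
c5: CDB Add2=4; issue MUL r0<-Mul1 | r0:Mul1,r1:Add1,r2:8,r3:6,r4:2,r5:4
c6: issue MUL r0<-Mul2 | r0:Mul2,r1:Add1,r2:8,r3:6,r4:2,r5:4
c7: issue ADD r2<-Add2 | r0:Mul2,r1:Add1,r2:Add2,r3:6,r4:2,r5:4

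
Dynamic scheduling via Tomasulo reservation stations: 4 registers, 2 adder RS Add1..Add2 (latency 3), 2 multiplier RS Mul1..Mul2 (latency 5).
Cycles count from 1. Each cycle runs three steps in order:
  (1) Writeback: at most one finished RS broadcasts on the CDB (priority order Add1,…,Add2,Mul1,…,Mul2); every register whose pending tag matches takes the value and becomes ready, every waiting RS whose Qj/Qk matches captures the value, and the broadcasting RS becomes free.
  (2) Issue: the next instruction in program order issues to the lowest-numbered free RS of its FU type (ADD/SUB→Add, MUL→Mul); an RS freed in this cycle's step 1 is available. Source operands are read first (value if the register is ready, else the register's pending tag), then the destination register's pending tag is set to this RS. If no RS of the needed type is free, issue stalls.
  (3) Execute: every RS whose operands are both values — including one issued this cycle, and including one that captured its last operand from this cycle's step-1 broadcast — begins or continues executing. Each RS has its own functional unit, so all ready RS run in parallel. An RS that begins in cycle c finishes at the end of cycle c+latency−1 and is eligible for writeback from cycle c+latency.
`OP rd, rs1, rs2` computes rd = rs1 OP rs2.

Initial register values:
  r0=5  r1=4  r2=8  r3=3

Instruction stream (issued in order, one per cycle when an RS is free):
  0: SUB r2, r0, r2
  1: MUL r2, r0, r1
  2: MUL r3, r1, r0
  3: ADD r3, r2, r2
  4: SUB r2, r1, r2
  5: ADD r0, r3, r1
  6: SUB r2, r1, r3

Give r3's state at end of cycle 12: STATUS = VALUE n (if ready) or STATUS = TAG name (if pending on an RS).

STATUS = VALUE 40

cycle 1: issue SUB r2<-Add1 // r0:5,r1:4,r2:Add1,r3:3
cycle 2: issue MUL r2<-Mul1 // r0:5,r1:4,r2:Mul1,r3:3
cycle 3: issue MUL r3<-Mul2 // r0:5,r1:4,r2:Mul1,r3:Mul2
cycle 4: CDB Add1=-3; issue ADD r3<-Add1 // r0:5,r1:4,r2:Mul1,r3:Add1
cycle 5: issue SUB r2<-Add2 // r0:5,r1:4,r2:Add2,r3:Add1
cycle 6: stall // r0:5,r1:4,r2:Add2,r3:Add1
cycle 7: CDB Mul1=20; stall // r0:5,r1:4,r2:Add2,r3:Add1
cycle 8: CDB Mul2=20; stall // r0:5,r1:4,r2:Add2,r3:Add1
cycle 9: stall // r0:5,r1:4,r2:Add2,r3:Add1
cycle 10: CDB Add1=40; issue ADD r0<-Add1 // r0:Add1,r1:4,r2:Add2,r3:40
cycle 11: CDB Add2=-16; issue SUB r2<-Add2 // r0:Add1,r1:4,r2:Add2,r3:40
cycle 12: - // r0:Add1,r1:4,r2:Add2,r3:40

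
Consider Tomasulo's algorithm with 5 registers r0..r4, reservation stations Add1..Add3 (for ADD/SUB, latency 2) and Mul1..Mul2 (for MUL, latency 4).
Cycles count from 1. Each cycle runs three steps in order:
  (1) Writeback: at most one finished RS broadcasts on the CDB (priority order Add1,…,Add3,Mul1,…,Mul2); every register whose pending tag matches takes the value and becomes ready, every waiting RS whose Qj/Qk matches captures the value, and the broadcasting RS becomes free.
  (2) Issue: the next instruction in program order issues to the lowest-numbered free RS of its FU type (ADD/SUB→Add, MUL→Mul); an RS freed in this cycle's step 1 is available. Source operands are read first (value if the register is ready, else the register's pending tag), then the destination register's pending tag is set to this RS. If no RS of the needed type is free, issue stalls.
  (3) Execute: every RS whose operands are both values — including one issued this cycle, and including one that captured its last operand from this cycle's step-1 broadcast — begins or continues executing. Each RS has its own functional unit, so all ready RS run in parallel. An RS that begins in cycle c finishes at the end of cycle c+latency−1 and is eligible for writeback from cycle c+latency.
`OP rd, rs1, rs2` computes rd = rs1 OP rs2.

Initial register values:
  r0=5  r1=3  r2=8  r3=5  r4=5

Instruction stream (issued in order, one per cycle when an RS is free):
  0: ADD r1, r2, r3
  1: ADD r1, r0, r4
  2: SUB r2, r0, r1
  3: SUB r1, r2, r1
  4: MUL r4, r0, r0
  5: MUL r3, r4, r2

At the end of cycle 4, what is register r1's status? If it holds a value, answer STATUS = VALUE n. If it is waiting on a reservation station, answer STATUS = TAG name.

cycle 1: issue ADD r1<-Add1 // r0:5,r1:Add1,r2:8,r3:5,r4:5
cycle 2: issue ADD r1<-Add2 // r0:5,r1:Add2,r2:8,r3:5,r4:5
cycle 3: CDB Add1=13; issue SUB r2<-Add1 // r0:5,r1:Add2,r2:Add1,r3:5,r4:5
cycle 4: CDB Add2=10; issue SUB r1<-Add2 // r0:5,r1:Add2,r2:Add1,r3:5,r4:5

STATUS = TAG Add2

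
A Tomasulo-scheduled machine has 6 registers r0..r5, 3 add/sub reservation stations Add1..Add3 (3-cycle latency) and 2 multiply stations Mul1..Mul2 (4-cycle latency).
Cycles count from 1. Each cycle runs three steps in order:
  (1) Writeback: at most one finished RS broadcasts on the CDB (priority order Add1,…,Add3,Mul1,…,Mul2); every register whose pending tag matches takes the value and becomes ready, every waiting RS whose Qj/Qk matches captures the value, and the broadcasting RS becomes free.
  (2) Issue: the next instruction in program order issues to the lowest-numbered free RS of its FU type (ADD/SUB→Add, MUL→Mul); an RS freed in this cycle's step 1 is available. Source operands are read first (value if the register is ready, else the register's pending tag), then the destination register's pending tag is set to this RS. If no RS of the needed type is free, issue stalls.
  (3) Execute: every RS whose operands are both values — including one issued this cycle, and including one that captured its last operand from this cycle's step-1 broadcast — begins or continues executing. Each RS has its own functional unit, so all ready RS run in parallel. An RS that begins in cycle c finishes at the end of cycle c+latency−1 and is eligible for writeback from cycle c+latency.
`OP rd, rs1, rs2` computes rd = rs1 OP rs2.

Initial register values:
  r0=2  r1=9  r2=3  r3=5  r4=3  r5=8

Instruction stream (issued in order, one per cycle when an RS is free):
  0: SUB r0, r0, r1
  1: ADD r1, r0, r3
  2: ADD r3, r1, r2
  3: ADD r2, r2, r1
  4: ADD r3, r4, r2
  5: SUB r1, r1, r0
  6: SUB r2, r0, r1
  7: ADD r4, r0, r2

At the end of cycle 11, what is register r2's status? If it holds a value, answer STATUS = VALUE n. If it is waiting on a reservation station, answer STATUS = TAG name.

  c1: issue SUB r0<-Add1  regs: r0:Add1,r1:9,r2:3,r3:5,r4:3,r5:8
  c2: issue ADD r1<-Add2  regs: r0:Add1,r1:Add2,r2:3,r3:5,r4:3,r5:8
  c3: issue ADD r3<-Add3  regs: r0:Add1,r1:Add2,r2:3,r3:Add3,r4:3,r5:8
  c4: CDB Add1=-7; issue ADD r2<-Add1  regs: r0:-7,r1:Add2,r2:Add1,r3:Add3,r4:3,r5:8
  c5: stall  regs: r0:-7,r1:Add2,r2:Add1,r3:Add3,r4:3,r5:8
  c6: stall  regs: r0:-7,r1:Add2,r2:Add1,r3:Add3,r4:3,r5:8
  c7: CDB Add2=-2; issue ADD r3<-Add2  regs: r0:-7,r1:-2,r2:Add1,r3:Add2,r4:3,r5:8
  c8: stall  regs: r0:-7,r1:-2,r2:Add1,r3:Add2,r4:3,r5:8
  c9: stall  regs: r0:-7,r1:-2,r2:Add1,r3:Add2,r4:3,r5:8
  c10: CDB Add1=1; issue SUB r1<-Add1  regs: r0:-7,r1:Add1,r2:1,r3:Add2,r4:3,r5:8
  c11: CDB Add3=1; issue SUB r2<-Add3  regs: r0:-7,r1:Add1,r2:Add3,r3:Add2,r4:3,r5:8

STATUS = TAG Add3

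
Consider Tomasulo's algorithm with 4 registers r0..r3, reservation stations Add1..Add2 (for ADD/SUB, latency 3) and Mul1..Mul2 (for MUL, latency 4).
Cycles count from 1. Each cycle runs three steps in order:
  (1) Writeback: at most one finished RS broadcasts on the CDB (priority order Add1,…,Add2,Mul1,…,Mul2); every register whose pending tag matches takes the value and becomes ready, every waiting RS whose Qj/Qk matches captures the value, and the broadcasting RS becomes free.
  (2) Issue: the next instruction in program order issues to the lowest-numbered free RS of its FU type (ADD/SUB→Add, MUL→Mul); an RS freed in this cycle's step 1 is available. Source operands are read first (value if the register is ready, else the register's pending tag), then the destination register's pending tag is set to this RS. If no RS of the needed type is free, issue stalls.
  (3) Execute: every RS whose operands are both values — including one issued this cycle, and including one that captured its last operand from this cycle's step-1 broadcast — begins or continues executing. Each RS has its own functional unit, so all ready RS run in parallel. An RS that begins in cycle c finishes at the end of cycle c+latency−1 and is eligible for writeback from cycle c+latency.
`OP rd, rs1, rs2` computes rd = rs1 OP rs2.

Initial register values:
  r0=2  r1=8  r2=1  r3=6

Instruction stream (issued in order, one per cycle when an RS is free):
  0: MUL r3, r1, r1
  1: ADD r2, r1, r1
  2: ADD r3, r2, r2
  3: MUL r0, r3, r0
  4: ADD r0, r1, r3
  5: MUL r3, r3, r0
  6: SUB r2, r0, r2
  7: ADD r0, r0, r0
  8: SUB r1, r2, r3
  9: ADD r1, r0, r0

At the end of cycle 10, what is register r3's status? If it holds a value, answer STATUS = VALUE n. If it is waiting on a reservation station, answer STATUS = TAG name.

STATUS = TAG Mul1

  c1: issue MUL r3<-Mul1  regs: r0:2,r1:8,r2:1,r3:Mul1
  c2: issue ADD r2<-Add1  regs: r0:2,r1:8,r2:Add1,r3:Mul1
  c3: issue ADD r3<-Add2  regs: r0:2,r1:8,r2:Add1,r3:Add2
  c4: issue MUL r0<-Mul2  regs: r0:Mul2,r1:8,r2:Add1,r3:Add2
  c5: CDB Add1=16; issue ADD r0<-Add1  regs: r0:Add1,r1:8,r2:16,r3:Add2
  c6: CDB Mul1=64; issue MUL r3<-Mul1  regs: r0:Add1,r1:8,r2:16,r3:Mul1
  c7: stall  regs: r0:Add1,r1:8,r2:16,r3:Mul1
  c8: CDB Add2=32; issue SUB r2<-Add2  regs: r0:Add1,r1:8,r2:Add2,r3:Mul1
  c9: stall  regs: r0:Add1,r1:8,r2:Add2,r3:Mul1
  c10: stall  regs: r0:Add1,r1:8,r2:Add2,r3:Mul1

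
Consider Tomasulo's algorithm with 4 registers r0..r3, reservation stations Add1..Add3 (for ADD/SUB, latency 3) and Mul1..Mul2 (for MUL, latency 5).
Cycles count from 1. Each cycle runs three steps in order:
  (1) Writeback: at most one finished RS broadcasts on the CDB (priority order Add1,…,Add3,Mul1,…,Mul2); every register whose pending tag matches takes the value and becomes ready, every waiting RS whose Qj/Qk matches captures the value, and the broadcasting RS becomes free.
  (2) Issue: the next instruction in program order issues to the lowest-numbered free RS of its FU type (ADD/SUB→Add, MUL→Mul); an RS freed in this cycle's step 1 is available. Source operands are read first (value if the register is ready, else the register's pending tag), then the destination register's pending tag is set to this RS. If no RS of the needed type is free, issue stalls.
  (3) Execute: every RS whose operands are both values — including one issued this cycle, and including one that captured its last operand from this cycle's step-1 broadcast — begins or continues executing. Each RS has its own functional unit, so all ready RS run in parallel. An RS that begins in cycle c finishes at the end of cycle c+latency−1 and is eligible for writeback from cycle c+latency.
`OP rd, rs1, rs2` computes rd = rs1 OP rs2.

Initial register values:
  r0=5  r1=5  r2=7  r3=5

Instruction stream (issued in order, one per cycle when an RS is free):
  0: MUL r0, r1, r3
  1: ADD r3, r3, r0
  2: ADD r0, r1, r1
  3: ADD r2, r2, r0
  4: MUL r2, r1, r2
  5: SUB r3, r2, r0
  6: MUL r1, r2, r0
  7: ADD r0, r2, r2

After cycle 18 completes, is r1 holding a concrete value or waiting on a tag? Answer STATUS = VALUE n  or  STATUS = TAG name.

STATUS = TAG Mul1

cycle 1: issue MUL r0<-Mul1 // r0:Mul1,r1:5,r2:7,r3:5
cycle 2: issue ADD r3<-Add1 // r0:Mul1,r1:5,r2:7,r3:Add1
cycle 3: issue ADD r0<-Add2 // r0:Add2,r1:5,r2:7,r3:Add1
cycle 4: issue ADD r2<-Add3 // r0:Add2,r1:5,r2:Add3,r3:Add1
cycle 5: issue MUL r2<-Mul2 // r0:Add2,r1:5,r2:Mul2,r3:Add1
cycle 6: CDB Add2=10; issue SUB r3<-Add2 // r0:10,r1:5,r2:Mul2,r3:Add2
cycle 7: CDB Mul1=25; issue MUL r1<-Mul1 // r0:10,r1:Mul1,r2:Mul2,r3:Add2
cycle 8: stall // r0:10,r1:Mul1,r2:Mul2,r3:Add2
cycle 9: CDB Add3=17; issue ADD r0<-Add3 // r0:Add3,r1:Mul1,r2:Mul2,r3:Add2
cycle 10: CDB Add1=30 // r0:Add3,r1:Mul1,r2:Mul2,r3:Add2
cycle 11: - // r0:Add3,r1:Mul1,r2:Mul2,r3:Add2
cycle 12: - // r0:Add3,r1:Mul1,r2:Mul2,r3:Add2
cycle 13: - // r0:Add3,r1:Mul1,r2:Mul2,r3:Add2
cycle 14: CDB Mul2=85 // r0:Add3,r1:Mul1,r2:85,r3:Add2
cycle 15: - // r0:Add3,r1:Mul1,r2:85,r3:Add2
cycle 16: - // r0:Add3,r1:Mul1,r2:85,r3:Add2
cycle 17: CDB Add2=75 // r0:Add3,r1:Mul1,r2:85,r3:75
cycle 18: CDB Add3=170 // r0:170,r1:Mul1,r2:85,r3:75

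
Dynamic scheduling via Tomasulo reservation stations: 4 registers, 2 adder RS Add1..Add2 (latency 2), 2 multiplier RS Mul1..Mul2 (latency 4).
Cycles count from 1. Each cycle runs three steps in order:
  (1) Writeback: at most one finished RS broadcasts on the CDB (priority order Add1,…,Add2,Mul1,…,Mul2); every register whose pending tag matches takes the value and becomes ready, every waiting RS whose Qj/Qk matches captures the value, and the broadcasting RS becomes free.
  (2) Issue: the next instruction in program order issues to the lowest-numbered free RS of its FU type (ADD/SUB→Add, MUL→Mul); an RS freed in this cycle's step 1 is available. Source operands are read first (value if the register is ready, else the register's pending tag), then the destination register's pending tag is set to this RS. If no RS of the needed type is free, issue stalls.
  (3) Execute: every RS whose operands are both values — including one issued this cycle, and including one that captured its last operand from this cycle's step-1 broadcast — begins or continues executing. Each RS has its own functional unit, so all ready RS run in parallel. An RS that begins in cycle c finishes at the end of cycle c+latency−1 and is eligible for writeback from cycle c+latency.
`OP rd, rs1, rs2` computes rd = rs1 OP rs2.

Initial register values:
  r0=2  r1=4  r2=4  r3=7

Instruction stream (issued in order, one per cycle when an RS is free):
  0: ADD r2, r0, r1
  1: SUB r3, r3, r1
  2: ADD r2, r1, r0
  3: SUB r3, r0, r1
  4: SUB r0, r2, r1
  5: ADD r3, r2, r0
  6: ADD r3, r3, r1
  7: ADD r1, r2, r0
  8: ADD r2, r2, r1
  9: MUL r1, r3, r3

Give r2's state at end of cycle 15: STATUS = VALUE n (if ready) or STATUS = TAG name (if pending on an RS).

STATUS = VALUE 14

  c1: issue ADD r2<-Add1  regs: r0:2,r1:4,r2:Add1,r3:7
  c2: issue SUB r3<-Add2  regs: r0:2,r1:4,r2:Add1,r3:Add2
  c3: CDB Add1=6; issue ADD r2<-Add1  regs: r0:2,r1:4,r2:Add1,r3:Add2
  c4: CDB Add2=3; issue SUB r3<-Add2  regs: r0:2,r1:4,r2:Add1,r3:Add2
  c5: CDB Add1=6; issue SUB r0<-Add1  regs: r0:Add1,r1:4,r2:6,r3:Add2
  c6: CDB Add2=-2; issue ADD r3<-Add2  regs: r0:Add1,r1:4,r2:6,r3:Add2
  c7: CDB Add1=2; issue ADD r3<-Add1  regs: r0:2,r1:4,r2:6,r3:Add1
  c8: stall  regs: r0:2,r1:4,r2:6,r3:Add1
  c9: CDB Add2=8; issue ADD r1<-Add2  regs: r0:2,r1:Add2,r2:6,r3:Add1
  c10: stall  regs: r0:2,r1:Add2,r2:6,r3:Add1
  c11: CDB Add1=12; issue ADD r2<-Add1  regs: r0:2,r1:Add2,r2:Add1,r3:12
  c12: CDB Add2=8; issue MUL r1<-Mul1  regs: r0:2,r1:Mul1,r2:Add1,r3:12
  c13: -  regs: r0:2,r1:Mul1,r2:Add1,r3:12
  c14: CDB Add1=14  regs: r0:2,r1:Mul1,r2:14,r3:12
  c15: -  regs: r0:2,r1:Mul1,r2:14,r3:12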